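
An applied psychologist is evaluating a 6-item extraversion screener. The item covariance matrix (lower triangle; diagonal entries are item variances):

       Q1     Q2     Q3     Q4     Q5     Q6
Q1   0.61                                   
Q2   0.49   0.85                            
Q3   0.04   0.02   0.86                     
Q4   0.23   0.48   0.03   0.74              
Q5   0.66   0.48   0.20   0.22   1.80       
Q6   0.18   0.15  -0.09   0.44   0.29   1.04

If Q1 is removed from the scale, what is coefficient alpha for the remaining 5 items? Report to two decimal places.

α = 0.57

Remaining items: Q2, Q3, Q4, Q5, Q6 (k = 5).
ΣVar(i) = 0.85 + 0.86 + 0.74 + 1.80 + 1.04 = 5.29
Var(T) = 5.29 + 2 × 2.22 = 9.73
α (item deleted) = (5/4)·(1 − 5.29/9.73) = 0.57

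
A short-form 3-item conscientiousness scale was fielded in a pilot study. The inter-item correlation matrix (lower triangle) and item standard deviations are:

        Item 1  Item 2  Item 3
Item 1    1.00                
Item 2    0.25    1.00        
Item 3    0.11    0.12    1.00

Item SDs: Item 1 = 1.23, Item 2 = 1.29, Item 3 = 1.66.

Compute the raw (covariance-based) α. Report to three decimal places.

α = 0.343

Σσ²ᵢ = 1.23² + 1.29² + 1.66² = 5.9326
Covariances σ_ij = r_ij · s_i · s_j:
  σ(Item 1,Item 2) = 0.25 × 1.23 × 1.29 = 0.3967
  σ(Item 1,Item 3) = 0.11 × 1.23 × 1.66 = 0.2246
  σ(Item 2,Item 3) = 0.12 × 1.29 × 1.66 = 0.2570
σ²_T = Σσ²ᵢ + 2·Σσ_ij = 5.9326 + 2 × 0.8783 = 7.6892
α = (3/2)·(1 − 5.9326/7.6892) = 0.343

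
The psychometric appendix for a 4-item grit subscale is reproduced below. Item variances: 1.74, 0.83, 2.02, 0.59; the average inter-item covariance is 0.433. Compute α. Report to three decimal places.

Σσᵢ² = 1.74 + 0.83 + 2.02 + 0.59 = 5.18
Sum of the 6 distinct covariances = 6 × 0.433 = 2.598
Var(T) = Σσᵢ² + 2·Σcov = 5.18 + 2 × 2.598 = 10.376
α = (4/3)·(1 − 5.18/10.376) = 0.668

α = 0.668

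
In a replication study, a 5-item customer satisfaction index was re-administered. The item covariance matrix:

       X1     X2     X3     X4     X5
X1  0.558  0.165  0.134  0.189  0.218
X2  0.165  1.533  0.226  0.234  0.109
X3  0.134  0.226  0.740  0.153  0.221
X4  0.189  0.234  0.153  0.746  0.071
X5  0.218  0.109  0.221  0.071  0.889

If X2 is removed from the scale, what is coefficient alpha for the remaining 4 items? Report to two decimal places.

Remaining items: X1, X3, X4, X5 (k = 4).
Σσ²ᵢ = 0.558 + 0.740 + 0.746 + 0.889 = 2.933
total variance = 2.933 + 2 × 0.986 = 4.905
α (item deleted) = (4/3)·(1 − 2.933/4.905) = 0.54

coefficient alpha = 0.54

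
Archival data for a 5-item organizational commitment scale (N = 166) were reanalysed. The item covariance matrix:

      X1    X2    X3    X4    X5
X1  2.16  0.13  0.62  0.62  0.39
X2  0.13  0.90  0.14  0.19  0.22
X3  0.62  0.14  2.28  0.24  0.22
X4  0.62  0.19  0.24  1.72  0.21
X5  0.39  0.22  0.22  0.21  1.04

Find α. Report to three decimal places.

α = 0.530

sum of item variances = 2.16 + 0.90 + 2.28 + 1.72 + 1.04 = 8.10
Sum of off-diagonal covariances = 2.98
total variance = 8.10 + 2 × 2.98 = 14.06
α = (k/(k−1))·(1 − sum of item variances/total variance) = (5/4)·(1 − 8.10/14.06) = 0.530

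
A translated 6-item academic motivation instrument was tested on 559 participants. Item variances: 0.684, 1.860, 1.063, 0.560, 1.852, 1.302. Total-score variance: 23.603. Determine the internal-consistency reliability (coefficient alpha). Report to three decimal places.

sum of item variances = 0.684 + 1.860 + 1.063 + 0.560 + 1.852 + 1.302 = 7.321
α = (k/(k−1))·(1 − sum of item variances/Var(T)) = (6/5)·(1 − 7.321/23.603) = 0.828

coefficient alpha = 0.828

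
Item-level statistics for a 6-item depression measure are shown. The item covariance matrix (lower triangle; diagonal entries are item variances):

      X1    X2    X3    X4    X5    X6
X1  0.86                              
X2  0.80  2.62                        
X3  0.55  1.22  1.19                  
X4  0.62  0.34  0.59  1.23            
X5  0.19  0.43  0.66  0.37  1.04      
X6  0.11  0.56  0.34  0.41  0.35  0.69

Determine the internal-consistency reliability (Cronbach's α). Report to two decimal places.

Σσᵢ² = 0.86 + 2.62 + 1.19 + 1.23 + 1.04 + 0.69 = 7.63
Σ_{i<j} σ_ij = 7.54
σ²_total = 7.63 + 2 × 7.54 = 22.71
α = (k/(k−1))·(1 − Σσᵢ²/σ²_total) = (6/5)·(1 − 7.63/22.71) = 0.80

Cronbach's α = 0.80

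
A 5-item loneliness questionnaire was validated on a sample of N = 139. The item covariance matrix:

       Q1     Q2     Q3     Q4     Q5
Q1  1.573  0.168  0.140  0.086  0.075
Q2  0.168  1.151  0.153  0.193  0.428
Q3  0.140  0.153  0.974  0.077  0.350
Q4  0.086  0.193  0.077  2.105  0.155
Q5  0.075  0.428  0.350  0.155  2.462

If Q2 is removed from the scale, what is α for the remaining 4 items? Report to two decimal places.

α = 0.27

Remaining items: Q1, Q3, Q4, Q5 (k = 4).
Σσ²ᵢ = 1.573 + 0.974 + 2.105 + 2.462 = 7.114
Var(T) = 7.114 + 2 × 0.883 = 8.880
α (item deleted) = (4/3)·(1 − 7.114/8.880) = 0.27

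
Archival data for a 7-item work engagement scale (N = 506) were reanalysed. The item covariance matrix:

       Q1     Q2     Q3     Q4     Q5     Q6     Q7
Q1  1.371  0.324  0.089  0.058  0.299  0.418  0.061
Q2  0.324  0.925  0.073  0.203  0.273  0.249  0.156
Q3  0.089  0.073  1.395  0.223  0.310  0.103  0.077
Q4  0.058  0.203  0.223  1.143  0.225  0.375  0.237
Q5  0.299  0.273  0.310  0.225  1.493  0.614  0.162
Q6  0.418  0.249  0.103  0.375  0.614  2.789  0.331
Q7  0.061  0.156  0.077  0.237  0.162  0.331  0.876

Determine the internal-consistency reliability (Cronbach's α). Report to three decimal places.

ΣVar(i) = 1.371 + 0.925 + 1.395 + 1.143 + 1.493 + 2.789 + 0.876 = 9.992
Sum of the distinct covariances = 4.860
Var(T) = 9.992 + 2 × 4.860 = 19.712
α = (k/(k−1))·(1 − ΣVar(i)/Var(T)) = (7/6)·(1 − 9.992/19.712) = 0.575

Cronbach's α = 0.575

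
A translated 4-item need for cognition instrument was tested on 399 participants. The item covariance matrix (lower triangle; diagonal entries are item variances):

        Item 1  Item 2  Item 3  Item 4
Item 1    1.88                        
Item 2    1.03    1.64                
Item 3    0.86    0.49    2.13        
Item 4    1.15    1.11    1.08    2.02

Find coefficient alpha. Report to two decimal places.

sum of item variances = 1.88 + 1.64 + 2.13 + 2.02 = 7.67
Σ_{i<j} σ_ij = 5.72
total variance = 7.67 + 2 × 5.72 = 19.11
α = (k/(k−1))·(1 − sum of item variances/total variance) = (4/3)·(1 − 7.67/19.11) = 0.80

α = 0.80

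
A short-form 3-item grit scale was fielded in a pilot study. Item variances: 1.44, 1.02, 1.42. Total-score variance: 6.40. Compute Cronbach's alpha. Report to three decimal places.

α = 0.591

Σσ²ᵢ = 1.44 + 1.02 + 1.42 = 3.88
α = (k/(k−1))·(1 − Σσ²ᵢ/σ²_T) = (3/2)·(1 − 3.88/6.40) = 0.591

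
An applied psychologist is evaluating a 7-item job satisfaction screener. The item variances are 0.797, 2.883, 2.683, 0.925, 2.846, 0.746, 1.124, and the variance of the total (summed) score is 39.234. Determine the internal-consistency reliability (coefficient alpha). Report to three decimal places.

Σσ²ᵢ = 0.797 + 2.883 + 2.683 + 0.925 + 2.846 + 0.746 + 1.124 = 12.004
α = (k/(k−1))·(1 − Σσ²ᵢ/Var(T)) = (7/6)·(1 − 12.004/39.234) = 0.810

α = 0.810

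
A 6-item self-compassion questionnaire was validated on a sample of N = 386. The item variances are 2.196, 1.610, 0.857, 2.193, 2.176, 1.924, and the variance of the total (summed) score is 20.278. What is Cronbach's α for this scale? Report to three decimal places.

Cronbach's α = 0.552

sum of item variances = 2.196 + 1.610 + 0.857 + 2.193 + 2.176 + 1.924 = 10.956
α = (k/(k−1))·(1 − sum of item variances/total variance) = (6/5)·(1 − 10.956/20.278) = 0.552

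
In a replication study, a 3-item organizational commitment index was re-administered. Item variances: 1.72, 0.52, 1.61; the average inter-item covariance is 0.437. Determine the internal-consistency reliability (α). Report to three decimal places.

α = 0.608

Σσ²ᵢ = 1.72 + 0.52 + 1.61 = 3.85
Sum of the 3 distinct covariances = 3 × 0.437 = 1.311
σ²_total = Σσ²ᵢ + 2·Σcov = 3.85 + 2 × 1.311 = 6.472
α = (3/2)·(1 − 3.85/6.472) = 0.608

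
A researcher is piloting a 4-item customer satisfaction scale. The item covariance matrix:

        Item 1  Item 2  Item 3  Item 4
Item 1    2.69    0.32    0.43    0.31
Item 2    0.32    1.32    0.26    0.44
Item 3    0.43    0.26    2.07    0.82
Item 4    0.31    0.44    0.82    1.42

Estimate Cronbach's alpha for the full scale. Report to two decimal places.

α = 0.54

sum of item variances = 2.69 + 1.32 + 2.07 + 1.42 = 7.50
Sum of off-diagonal covariances = 2.58
σ²_total = 7.50 + 2 × 2.58 = 12.66
α = (k/(k−1))·(1 − sum of item variances/σ²_total) = (4/3)·(1 − 7.50/12.66) = 0.54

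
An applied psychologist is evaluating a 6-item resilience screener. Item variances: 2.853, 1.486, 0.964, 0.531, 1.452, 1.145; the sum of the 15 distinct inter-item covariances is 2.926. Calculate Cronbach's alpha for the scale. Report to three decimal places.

α = 0.492

Σσᵢ² = 2.853 + 1.486 + 0.964 + 0.531 + 1.452 + 1.145 = 8.431
Sum of distinct covariances = 2.926
σ²_total = Σσᵢ² + 2·Σcov = 8.431 + 2 × 2.926 = 14.283
α = (6/5)·(1 − 8.431/14.283) = 0.492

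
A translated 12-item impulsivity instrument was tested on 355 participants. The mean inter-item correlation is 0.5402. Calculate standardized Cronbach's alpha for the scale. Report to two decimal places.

standardized Cronbach's alpha = 0.93

Standardized α = k·r̄ / (1 + (k−1)·r̄) = 12 × 0.5402 / (1 + 11 × 0.5402)
  = 6.4824 / 6.9422 = 0.93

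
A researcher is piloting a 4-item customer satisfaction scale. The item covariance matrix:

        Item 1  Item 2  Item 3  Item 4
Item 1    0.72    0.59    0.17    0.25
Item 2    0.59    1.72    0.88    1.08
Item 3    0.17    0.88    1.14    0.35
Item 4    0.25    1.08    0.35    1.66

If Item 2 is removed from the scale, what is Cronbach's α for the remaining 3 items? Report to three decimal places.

Cronbach's α = 0.457

Remaining items: Item 1, Item 3, Item 4 (k = 3).
ΣVar(i) = 0.72 + 1.14 + 1.66 = 3.52
total variance = 3.52 + 2 × 0.77 = 5.06
α (item deleted) = (3/2)·(1 − 3.52/5.06) = 0.457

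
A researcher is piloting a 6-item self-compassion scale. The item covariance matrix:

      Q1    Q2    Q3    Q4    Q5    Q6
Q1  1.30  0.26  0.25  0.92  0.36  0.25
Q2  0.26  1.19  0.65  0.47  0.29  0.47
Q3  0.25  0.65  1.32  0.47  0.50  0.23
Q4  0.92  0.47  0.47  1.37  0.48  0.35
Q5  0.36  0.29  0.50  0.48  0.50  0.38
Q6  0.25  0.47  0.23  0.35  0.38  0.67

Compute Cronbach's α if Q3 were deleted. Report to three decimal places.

Remaining items: Q1, Q2, Q4, Q5, Q6 (k = 5).
Σσ²ᵢ = 1.30 + 1.19 + 1.37 + 0.50 + 0.67 = 5.03
Var(T) = 5.03 + 2 × 4.23 = 13.49
α (item deleted) = (5/4)·(1 − 5.03/13.49) = 0.784

α = 0.784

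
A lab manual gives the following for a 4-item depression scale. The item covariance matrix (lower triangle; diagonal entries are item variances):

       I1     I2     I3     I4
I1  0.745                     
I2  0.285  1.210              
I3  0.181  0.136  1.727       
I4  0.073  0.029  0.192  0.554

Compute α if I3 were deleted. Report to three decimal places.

Remaining items: I1, I2, I4 (k = 3).
Σσ²ᵢ = 0.745 + 1.210 + 0.554 = 2.509
σ²_total = 2.509 + 2 × 0.387 = 3.283
α (item deleted) = (3/2)·(1 − 2.509/3.283) = 0.354

α = 0.354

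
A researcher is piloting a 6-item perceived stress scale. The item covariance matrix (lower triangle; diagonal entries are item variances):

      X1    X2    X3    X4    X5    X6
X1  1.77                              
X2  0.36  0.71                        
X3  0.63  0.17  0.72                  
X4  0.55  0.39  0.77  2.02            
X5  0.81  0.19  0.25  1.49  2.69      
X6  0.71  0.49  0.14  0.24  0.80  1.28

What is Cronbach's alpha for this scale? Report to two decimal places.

α = 0.76

Σσ²ᵢ = 1.77 + 0.71 + 0.72 + 2.02 + 2.69 + 1.28 = 9.19
Σ_{i<j} σ_ij = 7.99
σ²_T = 9.19 + 2 × 7.99 = 25.17
α = (k/(k−1))·(1 − Σσ²ᵢ/σ²_T) = (6/5)·(1 − 9.19/25.17) = 0.76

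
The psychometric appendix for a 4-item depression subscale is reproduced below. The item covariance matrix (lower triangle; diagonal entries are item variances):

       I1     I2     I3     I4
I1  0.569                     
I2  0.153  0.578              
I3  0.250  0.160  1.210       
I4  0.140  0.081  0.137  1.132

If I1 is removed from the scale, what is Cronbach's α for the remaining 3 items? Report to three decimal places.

Cronbach's α = 0.308

Remaining items: I2, I3, I4 (k = 3).
ΣVar(i) = 0.578 + 1.210 + 1.132 = 2.920
Var(T) = 2.920 + 2 × 0.378 = 3.676
α (item deleted) = (3/2)·(1 − 2.920/3.676) = 0.308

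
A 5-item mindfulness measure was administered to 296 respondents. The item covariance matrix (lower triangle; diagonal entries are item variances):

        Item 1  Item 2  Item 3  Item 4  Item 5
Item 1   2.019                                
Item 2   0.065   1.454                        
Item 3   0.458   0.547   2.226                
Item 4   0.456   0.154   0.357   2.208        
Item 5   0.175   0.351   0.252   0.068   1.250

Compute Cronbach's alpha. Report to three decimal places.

sum of item variances = 2.019 + 1.454 + 2.226 + 2.208 + 1.250 = 9.157
Sum of the distinct covariances = 2.883
σ²_total = 9.157 + 2 × 2.883 = 14.923
α = (k/(k−1))·(1 − sum of item variances/σ²_total) = (5/4)·(1 − 9.157/14.923) = 0.483

α = 0.483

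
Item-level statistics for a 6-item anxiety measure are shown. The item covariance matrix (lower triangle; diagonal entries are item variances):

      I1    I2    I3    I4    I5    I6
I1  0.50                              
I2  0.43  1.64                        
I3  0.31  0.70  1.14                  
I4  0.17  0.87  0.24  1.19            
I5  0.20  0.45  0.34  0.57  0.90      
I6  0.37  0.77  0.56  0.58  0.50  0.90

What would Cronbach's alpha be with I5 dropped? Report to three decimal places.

Remaining items: I1, I2, I3, I4, I6 (k = 5).
Σσ²ᵢ = 0.50 + 1.64 + 1.14 + 1.19 + 0.90 = 5.37
σ²_total = 5.37 + 2 × 5.00 = 15.37
α (item deleted) = (5/4)·(1 − 5.37/15.37) = 0.813

Cronbach's alpha = 0.813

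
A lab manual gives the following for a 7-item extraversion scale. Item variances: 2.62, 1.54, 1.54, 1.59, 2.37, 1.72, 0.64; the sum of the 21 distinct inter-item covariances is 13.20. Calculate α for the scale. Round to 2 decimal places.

Σσ²ᵢ = 2.62 + 1.54 + 1.54 + 1.59 + 2.37 + 1.72 + 0.64 = 12.02
Sum of distinct covariances = 13.20
total variance = Σσ²ᵢ + 2·Σcov = 12.02 + 2 × 13.20 = 38.42
α = (7/6)·(1 − 12.02/38.42) = 0.80

α = 0.80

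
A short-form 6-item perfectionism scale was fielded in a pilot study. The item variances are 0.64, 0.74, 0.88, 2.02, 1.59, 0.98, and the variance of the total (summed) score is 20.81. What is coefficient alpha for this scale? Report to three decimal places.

coefficient alpha = 0.805

Σσ²ᵢ = 0.64 + 0.74 + 0.88 + 2.02 + 1.59 + 0.98 = 6.85
α = (k/(k−1))·(1 − Σσ²ᵢ/σ²_total) = (6/5)·(1 − 6.85/20.81) = 0.805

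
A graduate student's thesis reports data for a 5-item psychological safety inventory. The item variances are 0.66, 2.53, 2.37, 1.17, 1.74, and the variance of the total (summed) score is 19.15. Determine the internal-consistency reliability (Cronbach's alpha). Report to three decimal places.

ΣVar(i) = 0.66 + 2.53 + 2.37 + 1.17 + 1.74 = 8.47
α = (k/(k−1))·(1 − ΣVar(i)/σ²_total) = (5/4)·(1 − 8.47/19.15) = 0.697

α = 0.697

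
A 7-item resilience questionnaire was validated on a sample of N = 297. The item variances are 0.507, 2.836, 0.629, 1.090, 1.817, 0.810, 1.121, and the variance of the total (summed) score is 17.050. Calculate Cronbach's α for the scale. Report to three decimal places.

α = 0.564

ΣVar(i) = 0.507 + 2.836 + 0.629 + 1.090 + 1.817 + 0.810 + 1.121 = 8.810
α = (k/(k−1))·(1 − ΣVar(i)/Var(T)) = (7/6)·(1 − 8.810/17.050) = 0.564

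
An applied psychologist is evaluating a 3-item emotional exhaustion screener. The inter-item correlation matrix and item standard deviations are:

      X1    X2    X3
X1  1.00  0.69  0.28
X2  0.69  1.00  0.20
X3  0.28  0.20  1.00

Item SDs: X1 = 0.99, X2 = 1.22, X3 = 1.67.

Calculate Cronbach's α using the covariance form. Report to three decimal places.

Cronbach's α = 0.590

Σσ²ᵢ = 0.99² + 1.22² + 1.67² = 5.2574
Covariances σ_ij = r_ij · s_i · s_j:
  σ(X1,X2) = 0.69 × 0.99 × 1.22 = 0.8334
  σ(X1,X3) = 0.28 × 0.99 × 1.67 = 0.4629
  σ(X2,X3) = 0.20 × 1.22 × 1.67 = 0.4075
σ²_T = Σσ²ᵢ + 2·Σσ_ij = 5.2574 + 2 × 1.7038 = 8.6650
α = (3/2)·(1 − 5.2574/8.6650) = 0.590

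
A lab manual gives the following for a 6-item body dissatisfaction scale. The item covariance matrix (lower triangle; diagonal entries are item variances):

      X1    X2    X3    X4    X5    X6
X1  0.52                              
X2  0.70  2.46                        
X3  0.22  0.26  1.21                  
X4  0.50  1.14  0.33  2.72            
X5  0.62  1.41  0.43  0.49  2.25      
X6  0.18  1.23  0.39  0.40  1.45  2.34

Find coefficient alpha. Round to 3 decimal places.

Σσᵢ² = 0.52 + 2.46 + 1.21 + 2.72 + 2.25 + 2.34 = 11.50
Sum of off-diagonal covariances = 9.75
total variance = 11.50 + 2 × 9.75 = 31.00
α = (k/(k−1))·(1 − Σσᵢ²/total variance) = (6/5)·(1 − 11.50/31.00) = 0.755

coefficient alpha = 0.755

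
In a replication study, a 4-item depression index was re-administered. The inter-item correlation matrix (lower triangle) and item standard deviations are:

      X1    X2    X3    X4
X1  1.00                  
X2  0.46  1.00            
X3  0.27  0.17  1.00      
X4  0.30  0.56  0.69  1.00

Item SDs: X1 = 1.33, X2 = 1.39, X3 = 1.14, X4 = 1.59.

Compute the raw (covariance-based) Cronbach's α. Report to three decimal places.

α = 0.737

Σσ²ᵢ = 1.33² + 1.39² + 1.14² + 1.59² = 7.5287
Covariances σ_ij = r_ij · s_i · s_j:
  σ(X1,X2) = 0.46 × 1.33 × 1.39 = 0.8504
  σ(X1,X3) = 0.27 × 1.33 × 1.14 = 0.4094
  σ(X1,X4) = 0.30 × 1.33 × 1.59 = 0.6344
  σ(X2,X3) = 0.17 × 1.39 × 1.14 = 0.2694
  σ(X2,X4) = 0.56 × 1.39 × 1.59 = 1.2377
  σ(X3,X4) = 0.69 × 1.14 × 1.59 = 1.2507
σ²_T = Σσ²ᵢ + 2·Σσ_ij = 7.5287 + 2 × 4.6520 = 16.8327
α = (4/3)·(1 − 7.5287/16.8327) = 0.737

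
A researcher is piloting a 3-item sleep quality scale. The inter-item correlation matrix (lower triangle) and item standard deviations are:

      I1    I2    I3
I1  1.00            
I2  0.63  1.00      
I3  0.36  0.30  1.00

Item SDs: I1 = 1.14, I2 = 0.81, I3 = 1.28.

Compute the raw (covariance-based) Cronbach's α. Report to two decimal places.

Cronbach's α = 0.66

Σσ²ᵢ = 1.14² + 0.81² + 1.28² = 3.5941
Covariances σ_ij = r_ij · s_i · s_j:
  σ(I1,I2) = 0.63 × 1.14 × 0.81 = 0.5817
  σ(I1,I3) = 0.36 × 1.14 × 1.28 = 0.5253
  σ(I2,I3) = 0.30 × 0.81 × 1.28 = 0.3110
σ²_T = Σσ²ᵢ + 2·Σσ_ij = 3.5941 + 2 × 1.4180 = 6.4301
α = (3/2)·(1 − 3.5941/6.4301) = 0.66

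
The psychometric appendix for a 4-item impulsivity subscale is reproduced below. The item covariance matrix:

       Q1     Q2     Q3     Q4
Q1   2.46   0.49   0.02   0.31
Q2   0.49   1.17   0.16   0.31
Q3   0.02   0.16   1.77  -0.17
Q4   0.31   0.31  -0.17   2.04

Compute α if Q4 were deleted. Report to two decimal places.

α = 0.30

Remaining items: Q1, Q2, Q3 (k = 3).
ΣVar(i) = 2.46 + 1.17 + 1.77 = 5.40
Var(T) = 5.40 + 2 × 0.67 = 6.74
α (item deleted) = (3/2)·(1 − 5.40/6.74) = 0.30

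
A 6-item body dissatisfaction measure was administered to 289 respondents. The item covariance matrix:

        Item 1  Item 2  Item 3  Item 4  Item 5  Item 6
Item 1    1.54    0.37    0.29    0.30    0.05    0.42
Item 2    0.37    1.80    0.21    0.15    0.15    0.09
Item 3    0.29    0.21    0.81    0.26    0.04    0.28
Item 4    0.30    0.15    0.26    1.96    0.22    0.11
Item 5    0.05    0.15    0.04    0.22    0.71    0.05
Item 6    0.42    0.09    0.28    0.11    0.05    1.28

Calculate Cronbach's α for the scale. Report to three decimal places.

Cronbach's α = 0.510

sum of item variances = 1.54 + 1.80 + 0.81 + 1.96 + 0.71 + 1.28 = 8.10
Sum of off-diagonal covariances = 2.99
σ²_T = 8.10 + 2 × 2.99 = 14.08
α = (k/(k−1))·(1 − sum of item variances/σ²_T) = (6/5)·(1 − 8.10/14.08) = 0.510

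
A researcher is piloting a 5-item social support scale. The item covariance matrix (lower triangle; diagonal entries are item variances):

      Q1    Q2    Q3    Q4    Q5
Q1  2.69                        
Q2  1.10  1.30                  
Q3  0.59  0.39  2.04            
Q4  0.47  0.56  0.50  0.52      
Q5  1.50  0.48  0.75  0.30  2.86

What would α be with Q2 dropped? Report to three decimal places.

α = 0.671

Remaining items: Q1, Q3, Q4, Q5 (k = 4).
Σσ²ᵢ = 2.69 + 2.04 + 0.52 + 2.86 = 8.11
total variance = 8.11 + 2 × 4.11 = 16.33
α (item deleted) = (4/3)·(1 − 8.11/16.33) = 0.671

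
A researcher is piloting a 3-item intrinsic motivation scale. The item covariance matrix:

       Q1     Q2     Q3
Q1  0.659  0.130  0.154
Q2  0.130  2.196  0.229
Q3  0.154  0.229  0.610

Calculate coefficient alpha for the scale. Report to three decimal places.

coefficient alpha = 0.343

Σσᵢ² = 0.659 + 2.196 + 0.610 = 3.465
Σ_{i<j} σ_ij = 0.513
σ²_T = 3.465 + 2 × 0.513 = 4.491
α = (k/(k−1))·(1 − Σσᵢ²/σ²_T) = (3/2)·(1 − 3.465/4.491) = 0.343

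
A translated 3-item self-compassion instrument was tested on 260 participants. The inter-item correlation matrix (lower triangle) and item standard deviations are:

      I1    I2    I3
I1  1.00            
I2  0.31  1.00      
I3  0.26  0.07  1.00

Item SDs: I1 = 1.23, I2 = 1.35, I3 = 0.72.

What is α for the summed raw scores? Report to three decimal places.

α = 0.445

Σσ²ᵢ = 1.23² + 1.35² + 0.72² = 3.8538
Covariances σ_ij = r_ij · s_i · s_j:
  σ(I1,I2) = 0.31 × 1.23 × 1.35 = 0.5148
  σ(I1,I3) = 0.26 × 1.23 × 0.72 = 0.2303
  σ(I2,I3) = 0.07 × 1.35 × 0.72 = 0.0680
σ²_T = Σσ²ᵢ + 2·Σσ_ij = 3.8538 + 2 × 0.8131 = 5.4800
α = (3/2)·(1 − 3.8538/5.4800) = 0.445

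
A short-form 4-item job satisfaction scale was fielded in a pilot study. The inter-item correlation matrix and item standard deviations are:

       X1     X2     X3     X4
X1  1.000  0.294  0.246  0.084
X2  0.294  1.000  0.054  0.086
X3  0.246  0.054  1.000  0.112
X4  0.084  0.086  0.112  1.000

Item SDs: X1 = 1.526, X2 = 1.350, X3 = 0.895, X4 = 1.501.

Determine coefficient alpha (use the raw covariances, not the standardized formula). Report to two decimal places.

α = 0.40

Σσ²ᵢ = 1.526² + 1.350² + 0.895² + 1.501² = 7.2052
Covariances σ_ij = r_ij · s_i · s_j:
  σ(X1,X2) = 0.294 × 1.526 × 1.350 = 0.6057
  σ(X1,X3) = 0.246 × 1.526 × 0.895 = 0.3360
  σ(X1,X4) = 0.084 × 1.526 × 1.501 = 0.1924
  σ(X2,X3) = 0.054 × 1.350 × 0.895 = 0.0652
  σ(X2,X4) = 0.086 × 1.350 × 1.501 = 0.1743
  σ(X3,X4) = 0.112 × 0.895 × 1.501 = 0.1505
σ²_T = Σσ²ᵢ + 2·Σσ_ij = 7.2052 + 2 × 1.5241 = 10.2534
α = (4/3)·(1 − 7.2052/10.2534) = 0.40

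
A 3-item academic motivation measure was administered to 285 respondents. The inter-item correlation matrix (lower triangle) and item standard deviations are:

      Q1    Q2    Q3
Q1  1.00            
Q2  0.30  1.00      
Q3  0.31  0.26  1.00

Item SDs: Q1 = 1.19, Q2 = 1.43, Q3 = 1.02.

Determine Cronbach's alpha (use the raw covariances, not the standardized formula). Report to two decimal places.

α = 0.54

Σσ²ᵢ = 1.19² + 1.43² + 1.02² = 4.5014
Covariances σ_ij = r_ij · s_i · s_j:
  σ(Q1,Q2) = 0.30 × 1.19 × 1.43 = 0.5105
  σ(Q1,Q3) = 0.31 × 1.19 × 1.02 = 0.3763
  σ(Q2,Q3) = 0.26 × 1.43 × 1.02 = 0.3792
σ²_T = Σσ²ᵢ + 2·Σσ_ij = 4.5014 + 2 × 1.2660 = 7.0334
α = (3/2)·(1 − 4.5014/7.0334) = 0.54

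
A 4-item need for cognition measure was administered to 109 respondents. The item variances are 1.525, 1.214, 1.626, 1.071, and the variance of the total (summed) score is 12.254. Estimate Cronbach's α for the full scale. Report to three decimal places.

α = 0.742

ΣVar(i) = 1.525 + 1.214 + 1.626 + 1.071 = 5.436
α = (k/(k−1))·(1 − ΣVar(i)/σ²_total) = (4/3)·(1 − 5.436/12.254) = 0.742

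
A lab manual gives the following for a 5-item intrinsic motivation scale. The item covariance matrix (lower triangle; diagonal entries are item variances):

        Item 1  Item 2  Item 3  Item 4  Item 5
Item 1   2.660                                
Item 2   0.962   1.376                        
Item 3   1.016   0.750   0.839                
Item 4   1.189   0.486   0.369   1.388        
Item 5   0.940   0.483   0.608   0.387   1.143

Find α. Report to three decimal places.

α = 0.825

ΣVar(i) = 2.660 + 1.376 + 0.839 + 1.388 + 1.143 = 7.406
Σ_{i<j} σ_ij = 7.190
total variance = 7.406 + 2 × 7.190 = 21.786
α = (k/(k−1))·(1 − ΣVar(i)/total variance) = (5/4)·(1 − 7.406/21.786) = 0.825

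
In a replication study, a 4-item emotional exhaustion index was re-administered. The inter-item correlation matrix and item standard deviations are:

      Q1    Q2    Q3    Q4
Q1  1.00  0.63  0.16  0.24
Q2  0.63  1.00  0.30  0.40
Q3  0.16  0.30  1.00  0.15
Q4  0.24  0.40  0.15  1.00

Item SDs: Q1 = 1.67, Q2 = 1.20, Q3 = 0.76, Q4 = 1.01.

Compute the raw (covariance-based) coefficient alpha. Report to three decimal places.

coefficient alpha = 0.647

Σσ²ᵢ = 1.67² + 1.20² + 0.76² + 1.01² = 5.8266
Covariances σ_ij = r_ij · s_i · s_j:
  σ(Q1,Q2) = 0.63 × 1.67 × 1.20 = 1.2625
  σ(Q1,Q3) = 0.16 × 1.67 × 0.76 = 0.2031
  σ(Q1,Q4) = 0.24 × 1.67 × 1.01 = 0.4048
  σ(Q2,Q3) = 0.30 × 1.20 × 0.76 = 0.2736
  σ(Q2,Q4) = 0.40 × 1.20 × 1.01 = 0.4848
  σ(Q3,Q4) = 0.15 × 0.76 × 1.01 = 0.1151
σ²_T = Σσ²ᵢ + 2·Σσ_ij = 5.8266 + 2 × 2.7439 = 11.3144
α = (4/3)·(1 − 5.8266/11.3144) = 0.647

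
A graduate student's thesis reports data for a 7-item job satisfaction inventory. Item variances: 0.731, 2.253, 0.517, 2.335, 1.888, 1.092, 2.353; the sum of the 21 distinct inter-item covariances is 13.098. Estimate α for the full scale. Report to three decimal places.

ΣVar(i) = 0.731 + 2.253 + 0.517 + 2.335 + 1.888 + 1.092 + 2.353 = 11.169
Sum of distinct covariances = 13.098
σ²_T = ΣVar(i) + 2·Σcov = 11.169 + 2 × 13.098 = 37.365
α = (7/6)·(1 − 11.169/37.365) = 0.818

α = 0.818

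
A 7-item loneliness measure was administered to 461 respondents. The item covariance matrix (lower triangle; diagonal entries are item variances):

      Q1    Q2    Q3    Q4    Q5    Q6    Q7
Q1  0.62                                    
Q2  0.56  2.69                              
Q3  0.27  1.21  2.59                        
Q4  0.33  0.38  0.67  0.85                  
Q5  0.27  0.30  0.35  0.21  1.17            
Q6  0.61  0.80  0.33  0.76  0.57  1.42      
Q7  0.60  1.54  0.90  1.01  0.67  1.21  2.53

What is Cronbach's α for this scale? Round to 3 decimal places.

α = 0.811

ΣVar(i) = 0.62 + 2.69 + 2.59 + 0.85 + 1.17 + 1.42 + 2.53 = 11.87
Sum of off-diagonal covariances = 13.55
Var(T) = 11.87 + 2 × 13.55 = 38.97
α = (k/(k−1))·(1 − ΣVar(i)/Var(T)) = (7/6)·(1 − 11.87/38.97) = 0.811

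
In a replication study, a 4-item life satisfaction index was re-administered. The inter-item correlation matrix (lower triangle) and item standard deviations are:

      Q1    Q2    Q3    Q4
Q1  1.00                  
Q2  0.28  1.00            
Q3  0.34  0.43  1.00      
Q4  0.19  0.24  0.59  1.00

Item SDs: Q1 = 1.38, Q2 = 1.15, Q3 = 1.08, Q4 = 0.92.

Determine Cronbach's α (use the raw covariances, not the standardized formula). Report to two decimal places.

α = 0.66

Σσ²ᵢ = 1.38² + 1.15² + 1.08² + 0.92² = 5.2397
Covariances σ_ij = r_ij · s_i · s_j:
  σ(Q1,Q2) = 0.28 × 1.38 × 1.15 = 0.4444
  σ(Q1,Q3) = 0.34 × 1.38 × 1.08 = 0.5067
  σ(Q1,Q4) = 0.19 × 1.38 × 0.92 = 0.2412
  σ(Q2,Q3) = 0.43 × 1.15 × 1.08 = 0.5341
  σ(Q2,Q4) = 0.24 × 1.15 × 0.92 = 0.2539
  σ(Q3,Q4) = 0.59 × 1.08 × 0.92 = 0.5862
σ²_T = Σσ²ᵢ + 2·Σσ_ij = 5.2397 + 2 × 2.5665 = 10.3727
α = (4/3)·(1 − 5.2397/10.3727) = 0.66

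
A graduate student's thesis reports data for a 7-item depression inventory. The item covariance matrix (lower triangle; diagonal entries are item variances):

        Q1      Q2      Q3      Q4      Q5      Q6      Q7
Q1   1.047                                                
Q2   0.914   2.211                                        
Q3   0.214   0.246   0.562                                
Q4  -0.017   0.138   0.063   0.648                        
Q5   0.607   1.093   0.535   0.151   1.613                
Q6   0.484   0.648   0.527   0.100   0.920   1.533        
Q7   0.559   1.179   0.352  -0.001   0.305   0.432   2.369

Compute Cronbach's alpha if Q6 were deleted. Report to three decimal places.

Cronbach's alpha = 0.720

Remaining items: Q1, Q2, Q3, Q4, Q5, Q7 (k = 6).
Σσᵢ² = 1.047 + 2.211 + 0.562 + 0.648 + 1.613 + 2.369 = 8.450
Var(T) = 8.450 + 2 × 6.338 = 21.126
α (item deleted) = (6/5)·(1 − 8.450/21.126) = 0.720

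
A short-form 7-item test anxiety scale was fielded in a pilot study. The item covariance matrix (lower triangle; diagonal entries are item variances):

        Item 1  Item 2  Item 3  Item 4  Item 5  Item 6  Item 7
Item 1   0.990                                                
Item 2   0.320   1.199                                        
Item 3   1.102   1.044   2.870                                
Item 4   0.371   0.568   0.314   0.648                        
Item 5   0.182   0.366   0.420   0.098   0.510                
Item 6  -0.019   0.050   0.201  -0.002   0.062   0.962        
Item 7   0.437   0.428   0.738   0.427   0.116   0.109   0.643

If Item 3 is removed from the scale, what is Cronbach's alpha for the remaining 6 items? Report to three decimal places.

α = 0.704

Remaining items: Item 1, Item 2, Item 4, Item 5, Item 6, Item 7 (k = 6).
Σσ²ᵢ = 0.990 + 1.199 + 0.648 + 0.510 + 0.962 + 0.643 = 4.952
σ²_T = 4.952 + 2 × 3.513 = 11.978
α (item deleted) = (6/5)·(1 − 4.952/11.978) = 0.704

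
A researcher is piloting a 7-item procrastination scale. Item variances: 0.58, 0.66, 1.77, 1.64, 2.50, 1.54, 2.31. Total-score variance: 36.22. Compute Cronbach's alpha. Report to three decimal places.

Σσᵢ² = 0.58 + 0.66 + 1.77 + 1.64 + 2.50 + 1.54 + 2.31 = 11.00
α = (k/(k−1))·(1 − Σσᵢ²/Var(T)) = (7/6)·(1 − 11.00/36.22) = 0.812

Cronbach's alpha = 0.812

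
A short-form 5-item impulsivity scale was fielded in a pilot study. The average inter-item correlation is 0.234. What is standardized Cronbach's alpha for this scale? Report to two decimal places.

standardized Cronbach's alpha = 0.60

Standardized α = k·r̄ / (1 + (k−1)·r̄) = 5 × 0.234 / (1 + 4 × 0.234)
  = 1.1700 / 1.9360 = 0.60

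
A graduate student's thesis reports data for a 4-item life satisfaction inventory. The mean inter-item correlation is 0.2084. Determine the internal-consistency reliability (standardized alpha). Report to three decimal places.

α = 0.513

Standardized α = k·r̄ / (1 + (k−1)·r̄) = 4 × 0.2084 / (1 + 3 × 0.2084)
  = 0.8336 / 1.6252 = 0.513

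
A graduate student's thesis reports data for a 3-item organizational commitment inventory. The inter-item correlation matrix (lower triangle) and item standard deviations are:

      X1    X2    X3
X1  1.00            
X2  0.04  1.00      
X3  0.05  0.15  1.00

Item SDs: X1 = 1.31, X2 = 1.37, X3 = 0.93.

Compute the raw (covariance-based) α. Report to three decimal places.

α = 0.190

Σσ²ᵢ = 1.31² + 1.37² + 0.93² = 4.4579
Covariances σ_ij = r_ij · s_i · s_j:
  σ(X1,X2) = 0.04 × 1.31 × 1.37 = 0.0718
  σ(X1,X3) = 0.05 × 1.31 × 0.93 = 0.0609
  σ(X2,X3) = 0.15 × 1.37 × 0.93 = 0.1911
σ²_T = Σσ²ᵢ + 2·Σσ_ij = 4.4579 + 2 × 0.3238 = 5.1055
α = (3/2)·(1 − 4.4579/5.1055) = 0.190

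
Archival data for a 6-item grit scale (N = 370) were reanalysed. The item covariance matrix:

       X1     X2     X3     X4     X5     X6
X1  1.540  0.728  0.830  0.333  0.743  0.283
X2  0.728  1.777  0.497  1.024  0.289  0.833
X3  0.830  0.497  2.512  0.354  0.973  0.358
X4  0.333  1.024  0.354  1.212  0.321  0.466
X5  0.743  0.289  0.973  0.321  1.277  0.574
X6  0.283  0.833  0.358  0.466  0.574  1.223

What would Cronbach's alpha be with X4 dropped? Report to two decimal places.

Remaining items: X1, X2, X3, X5, X6 (k = 5).
ΣVar(i) = 1.540 + 1.777 + 2.512 + 1.277 + 1.223 = 8.329
σ²_T = 8.329 + 2 × 6.108 = 20.545
α (item deleted) = (5/4)·(1 − 8.329/20.545) = 0.74

Cronbach's alpha = 0.74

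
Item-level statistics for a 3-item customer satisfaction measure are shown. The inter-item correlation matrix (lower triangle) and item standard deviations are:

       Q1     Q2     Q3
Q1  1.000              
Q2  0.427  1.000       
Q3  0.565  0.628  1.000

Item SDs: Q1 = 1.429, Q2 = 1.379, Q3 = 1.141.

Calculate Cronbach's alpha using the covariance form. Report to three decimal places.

Cronbach's alpha = 0.768

Σσ²ᵢ = 1.429² + 1.379² + 1.141² = 5.2456
Covariances σ_ij = r_ij · s_i · s_j:
  σ(Q1,Q2) = 0.427 × 1.429 × 1.379 = 0.8414
  σ(Q1,Q3) = 0.565 × 1.429 × 1.141 = 0.9212
  σ(Q2,Q3) = 0.628 × 1.379 × 1.141 = 0.9881
σ²_T = Σσ²ᵢ + 2·Σσ_ij = 5.2456 + 2 × 2.7507 = 10.7470
α = (3/2)·(1 − 5.2456/10.7470) = 0.768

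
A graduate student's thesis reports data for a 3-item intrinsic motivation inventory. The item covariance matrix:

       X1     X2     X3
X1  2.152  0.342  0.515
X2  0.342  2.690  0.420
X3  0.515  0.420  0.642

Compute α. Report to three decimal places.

α = 0.477

Σσᵢ² = 2.152 + 2.690 + 0.642 = 5.484
Sum of the distinct covariances = 1.277
σ²_total = 5.484 + 2 × 1.277 = 8.038
α = (k/(k−1))·(1 − Σσᵢ²/σ²_total) = (3/2)·(1 − 5.484/8.038) = 0.477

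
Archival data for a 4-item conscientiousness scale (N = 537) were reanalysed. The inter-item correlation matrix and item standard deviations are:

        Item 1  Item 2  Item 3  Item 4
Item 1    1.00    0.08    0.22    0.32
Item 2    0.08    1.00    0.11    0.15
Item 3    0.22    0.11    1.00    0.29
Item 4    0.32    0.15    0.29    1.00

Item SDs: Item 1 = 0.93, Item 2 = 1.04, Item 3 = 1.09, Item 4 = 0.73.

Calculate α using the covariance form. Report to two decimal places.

α = 0.47

Σσ²ᵢ = 0.93² + 1.04² + 1.09² + 0.73² = 3.6675
Covariances σ_ij = r_ij · s_i · s_j:
  σ(Item 1,Item 2) = 0.08 × 0.93 × 1.04 = 0.0774
  σ(Item 1,Item 3) = 0.22 × 0.93 × 1.09 = 0.2230
  σ(Item 1,Item 4) = 0.32 × 0.93 × 0.73 = 0.2172
  σ(Item 2,Item 3) = 0.11 × 1.04 × 1.09 = 0.1247
  σ(Item 2,Item 4) = 0.15 × 1.04 × 0.73 = 0.1139
  σ(Item 3,Item 4) = 0.29 × 1.09 × 0.73 = 0.2308
σ²_T = Σσ²ᵢ + 2·Σσ_ij = 3.6675 + 2 × 0.9870 = 5.6415
α = (4/3)·(1 − 3.6675/5.6415) = 0.47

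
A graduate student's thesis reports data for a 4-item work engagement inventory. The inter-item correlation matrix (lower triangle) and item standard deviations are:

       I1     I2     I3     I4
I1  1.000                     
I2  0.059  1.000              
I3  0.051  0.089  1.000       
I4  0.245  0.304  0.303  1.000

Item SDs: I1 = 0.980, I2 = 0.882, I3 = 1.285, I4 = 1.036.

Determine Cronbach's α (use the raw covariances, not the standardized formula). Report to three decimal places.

α = 0.452

Σσ²ᵢ = 0.980² + 0.882² + 1.285² + 1.036² = 4.4628
Covariances σ_ij = r_ij · s_i · s_j:
  σ(I1,I2) = 0.059 × 0.980 × 0.882 = 0.0510
  σ(I1,I3) = 0.051 × 0.980 × 1.285 = 0.0642
  σ(I1,I4) = 0.245 × 0.980 × 1.036 = 0.2487
  σ(I2,I3) = 0.089 × 0.882 × 1.285 = 0.1009
  σ(I2,I4) = 0.304 × 0.882 × 1.036 = 0.2778
  σ(I3,I4) = 0.303 × 1.285 × 1.036 = 0.4034
σ²_T = Σσ²ᵢ + 2·Σσ_ij = 4.4628 + 2 × 1.1460 = 6.7548
α = (4/3)·(1 − 4.4628/6.7548) = 0.452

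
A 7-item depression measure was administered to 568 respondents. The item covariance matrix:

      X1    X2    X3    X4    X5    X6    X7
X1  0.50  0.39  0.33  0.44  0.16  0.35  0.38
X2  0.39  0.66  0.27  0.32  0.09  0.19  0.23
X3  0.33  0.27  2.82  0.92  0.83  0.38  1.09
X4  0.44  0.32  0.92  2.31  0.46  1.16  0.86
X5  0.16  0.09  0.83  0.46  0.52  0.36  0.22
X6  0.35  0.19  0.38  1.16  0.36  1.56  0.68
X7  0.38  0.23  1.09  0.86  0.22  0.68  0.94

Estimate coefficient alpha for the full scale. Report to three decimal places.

α = 0.799

Σσᵢ² = 0.50 + 0.66 + 2.82 + 2.31 + 0.52 + 1.56 + 0.94 = 9.31
Sum of off-diagonal covariances = 10.11
σ²_total = 9.31 + 2 × 10.11 = 29.53
α = (k/(k−1))·(1 − Σσᵢ²/σ²_total) = (7/6)·(1 − 9.31/29.53) = 0.799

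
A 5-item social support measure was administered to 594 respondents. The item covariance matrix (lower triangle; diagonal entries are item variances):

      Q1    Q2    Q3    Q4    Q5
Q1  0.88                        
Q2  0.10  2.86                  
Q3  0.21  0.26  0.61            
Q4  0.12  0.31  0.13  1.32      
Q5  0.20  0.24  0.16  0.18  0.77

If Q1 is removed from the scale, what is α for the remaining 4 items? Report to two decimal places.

α = 0.42

Remaining items: Q2, Q3, Q4, Q5 (k = 4).
sum of item variances = 2.86 + 0.61 + 1.32 + 0.77 = 5.56
σ²_T = 5.56 + 2 × 1.28 = 8.12
α (item deleted) = (4/3)·(1 − 5.56/8.12) = 0.42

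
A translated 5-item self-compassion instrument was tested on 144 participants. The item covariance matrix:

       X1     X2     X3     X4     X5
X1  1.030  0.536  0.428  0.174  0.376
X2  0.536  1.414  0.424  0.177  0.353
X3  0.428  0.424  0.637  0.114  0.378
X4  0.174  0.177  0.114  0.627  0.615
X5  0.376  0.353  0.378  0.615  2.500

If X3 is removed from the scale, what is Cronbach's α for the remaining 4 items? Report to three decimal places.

Cronbach's α = 0.593

Remaining items: X1, X2, X4, X5 (k = 4).
sum of item variances = 1.030 + 1.414 + 0.627 + 2.500 = 5.571
total variance = 5.571 + 2 × 2.231 = 10.033
α (item deleted) = (4/3)·(1 − 5.571/10.033) = 0.593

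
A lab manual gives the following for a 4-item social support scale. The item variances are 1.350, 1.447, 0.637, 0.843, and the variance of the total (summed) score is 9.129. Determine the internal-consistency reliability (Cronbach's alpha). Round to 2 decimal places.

α = 0.71

Σσᵢ² = 1.350 + 1.447 + 0.637 + 0.843 = 4.277
α = (k/(k−1))·(1 − Σσᵢ²/σ²_T) = (4/3)·(1 − 4.277/9.129) = 0.71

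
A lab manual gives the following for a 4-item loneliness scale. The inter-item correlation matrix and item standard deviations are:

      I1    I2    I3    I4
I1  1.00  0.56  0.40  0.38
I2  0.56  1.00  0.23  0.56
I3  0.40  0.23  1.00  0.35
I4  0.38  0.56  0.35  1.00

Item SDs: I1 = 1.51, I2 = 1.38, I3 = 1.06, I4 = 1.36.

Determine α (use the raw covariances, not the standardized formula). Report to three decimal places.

Σσ²ᵢ = 1.51² + 1.38² + 1.06² + 1.36² = 7.1577
Covariances σ_ij = r_ij · s_i · s_j:
  σ(I1,I2) = 0.56 × 1.51 × 1.38 = 1.1669
  σ(I1,I3) = 0.40 × 1.51 × 1.06 = 0.6402
  σ(I1,I4) = 0.38 × 1.51 × 1.36 = 0.7804
  σ(I2,I3) = 0.23 × 1.38 × 1.06 = 0.3364
  σ(I2,I4) = 0.56 × 1.38 × 1.36 = 1.0510
  σ(I3,I4) = 0.35 × 1.06 × 1.36 = 0.5046
σ²_T = Σσ²ᵢ + 2·Σσ_ij = 7.1577 + 2 × 4.4795 = 16.1167
α = (4/3)·(1 − 7.1577/16.1167) = 0.741

α = 0.741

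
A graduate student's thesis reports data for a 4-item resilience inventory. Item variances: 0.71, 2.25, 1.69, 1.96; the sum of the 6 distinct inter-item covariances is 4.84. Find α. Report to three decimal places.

α = 0.792

Σσᵢ² = 0.71 + 2.25 + 1.69 + 1.96 = 6.61
Sum of distinct covariances = 4.84
σ²_total = Σσᵢ² + 2·Σcov = 6.61 + 2 × 4.84 = 16.29
α = (4/3)·(1 − 6.61/16.29) = 0.792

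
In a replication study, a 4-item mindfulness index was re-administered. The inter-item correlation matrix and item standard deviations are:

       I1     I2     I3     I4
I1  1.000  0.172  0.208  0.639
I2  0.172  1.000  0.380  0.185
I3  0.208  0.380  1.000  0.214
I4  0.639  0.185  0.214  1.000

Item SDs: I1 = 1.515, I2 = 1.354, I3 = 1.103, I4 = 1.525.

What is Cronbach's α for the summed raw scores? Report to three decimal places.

Σσ²ᵢ = 1.515² + 1.354² + 1.103² + 1.525² = 7.6708
Covariances σ_ij = r_ij · s_i · s_j:
  σ(I1,I2) = 0.172 × 1.515 × 1.354 = 0.3528
  σ(I1,I3) = 0.208 × 1.515 × 1.103 = 0.3476
  σ(I1,I4) = 0.639 × 1.515 × 1.525 = 1.4763
  σ(I2,I3) = 0.380 × 1.354 × 1.103 = 0.5675
  σ(I2,I4) = 0.185 × 1.354 × 1.525 = 0.3820
  σ(I3,I4) = 0.214 × 1.103 × 1.525 = 0.3600
σ²_T = Σσ²ᵢ + 2·Σσ_ij = 7.6708 + 2 × 3.4862 = 14.6432
α = (4/3)·(1 − 7.6708/14.6432) = 0.635

α = 0.635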